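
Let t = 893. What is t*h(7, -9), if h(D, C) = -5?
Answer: -4465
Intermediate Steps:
t*h(7, -9) = 893*(-5) = -4465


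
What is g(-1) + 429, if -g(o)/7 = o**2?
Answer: 422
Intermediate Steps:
g(o) = -7*o**2
g(-1) + 429 = -7*(-1)**2 + 429 = -7*1 + 429 = -7 + 429 = 422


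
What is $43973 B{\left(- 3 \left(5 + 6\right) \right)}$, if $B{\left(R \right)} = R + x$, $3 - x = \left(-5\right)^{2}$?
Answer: $-2418515$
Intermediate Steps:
$x = -22$ ($x = 3 - \left(-5\right)^{2} = 3 - 25 = -22$)
$B{\left(R \right)} = -22 + R$ ($B{\left(R \right)} = R - 22 = -22 + R$)
$43973 B{\left(- 3 \left(5 + 6\right) \right)} = 43973 \left(-22 - 3 \left(5 + 6\right)\right) = 43973 \left(-22 - 33\right) = 43973 \left(-55\right) = -2418515$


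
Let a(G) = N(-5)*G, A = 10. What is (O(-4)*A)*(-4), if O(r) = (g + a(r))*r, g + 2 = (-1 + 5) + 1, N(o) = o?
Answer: 3680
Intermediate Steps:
g = 3 (g = -2 + ((-1 + 5) + 1) = -2 + (4 + 1) = -2 + 5 = 3)
a(G) = -5*G
O(r) = r*(3 - 5*r) (O(r) = (3 - 5*r)*r = r*(3 - 5*r))
(O(-4)*A)*(-4) = (-4*(3 - 5*(-4))*10)*(-4) = (-4*(3 + 20)*10)*(-4) = (-4*23*10)*(-4) = -92*10*(-4) = -920*(-4) = 3680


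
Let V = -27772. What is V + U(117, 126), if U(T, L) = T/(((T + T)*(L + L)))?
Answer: -13997087/504 ≈ -27772.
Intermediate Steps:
U(T, L) = 1/(4*L) (U(T, L) = T/(((2*T)*(2*L))) = T/((4*L*T)) = T*(1/(4*L*T)) = 1/(4*L))
V + U(117, 126) = -27772 + (¼)/126 = -27772 + (¼)*(1/126) = -27772 + 1/504 = -13997087/504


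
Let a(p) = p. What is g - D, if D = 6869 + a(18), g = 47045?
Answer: 40158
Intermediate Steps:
D = 6887 (D = 6869 + 18 = 6887)
g - D = 47045 - 1*6887 = 47045 - 6887 = 40158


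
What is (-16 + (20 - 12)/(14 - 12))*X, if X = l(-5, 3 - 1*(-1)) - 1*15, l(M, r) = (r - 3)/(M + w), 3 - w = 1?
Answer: 184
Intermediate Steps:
w = 2 (w = 3 - 1*1 = 3 - 1 = 2)
l(M, r) = (-3 + r)/(2 + M) (l(M, r) = (r - 3)/(M + 2) = (-3 + r)/(2 + M))
X = -46/3 (X = (-3 + (3 - 1*(-1)))/(2 - 5) - 1*15 = (-3 + (3 + 1))/(-3) - 15 = -(-3 + 4)/3 - 15 = -⅓*1 - 15 = -⅓ - 15 = -46/3 ≈ -15.333)
(-16 + (20 - 12)/(14 - 12))*X = (-16 + (20 - 12)/(14 - 12))*(-46/3) = (-16 + 8/2)*(-46/3) = (-16 + 8*(½))*(-46/3) = (-16 + 4)*(-46/3) = -12*(-46/3) = 184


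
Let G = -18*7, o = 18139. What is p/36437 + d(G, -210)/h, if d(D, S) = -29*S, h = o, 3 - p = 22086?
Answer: -178662207/660930743 ≈ -0.27032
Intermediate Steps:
p = -22083 (p = 3 - 1*22086 = 3 - 22086 = -22083)
G = -126
h = 18139
p/36437 + d(G, -210)/h = -22083/36437 - 29*(-210)/18139 = -22083*1/36437 + 6090*(1/18139) = -22083/36437 + 6090/18139 = -178662207/660930743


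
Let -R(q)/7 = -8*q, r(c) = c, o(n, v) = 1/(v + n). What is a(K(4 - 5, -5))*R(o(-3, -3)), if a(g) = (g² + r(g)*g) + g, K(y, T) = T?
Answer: -420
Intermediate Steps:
o(n, v) = 1/(n + v)
R(q) = 56*q (R(q) = -(-56)*q = 56*q)
a(g) = g + 2*g² (a(g) = (g² + g*g) + g = (g² + g²) + g = 2*g² + g = g + 2*g²)
a(K(4 - 5, -5))*R(o(-3, -3)) = (-5*(1 + 2*(-5)))*(56/(-3 - 3)) = (-5*(1 - 10))*(56/(-6)) = (-5*(-9))*(56*(-⅙)) = 45*(-28/3) = -420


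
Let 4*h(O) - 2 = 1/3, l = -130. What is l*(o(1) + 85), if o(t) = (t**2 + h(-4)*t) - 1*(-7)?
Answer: -72995/6 ≈ -12166.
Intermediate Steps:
h(O) = 7/12 (h(O) = 1/2 + (1/4)/3 = 1/2 + (1/4)*(1/3) = 1/2 + 1/12 = 7/12)
o(t) = 7 + t**2 + 7*t/12 (o(t) = (t**2 + 7*t/12) - 1*(-7) = (t**2 + 7*t/12) + 7 = 7 + t**2 + 7*t/12)
l*(o(1) + 85) = -130*((7 + 1**2 + (7/12)*1) + 85) = -130*((7 + 1 + 7/12) + 85) = -130*(103/12 + 85) = -130*1123/12 = -72995/6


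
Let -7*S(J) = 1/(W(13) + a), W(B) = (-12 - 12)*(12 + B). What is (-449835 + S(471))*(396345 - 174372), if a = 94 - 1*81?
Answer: -410288681063622/4109 ≈ -9.9851e+10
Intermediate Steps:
W(B) = -288 - 24*B (W(B) = -24*(12 + B) = -288 - 24*B)
a = 13 (a = 94 - 81 = 13)
S(J) = 1/4109 (S(J) = -1/(7*((-288 - 24*13) + 13)) = -1/(7*((-288 - 312) + 13)) = -1/(7*(-600 + 13)) = -1/7/(-587) = -1/7*(-1/587) = 1/4109)
(-449835 + S(471))*(396345 - 174372) = (-449835 + 1/4109)*(396345 - 174372) = -1848372014/4109*221973 = -410288681063622/4109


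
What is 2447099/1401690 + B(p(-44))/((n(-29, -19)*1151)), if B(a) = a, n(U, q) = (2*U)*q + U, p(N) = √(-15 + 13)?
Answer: 2447099/1401690 + I*√2/1235023 ≈ 1.7458 + 1.1451e-6*I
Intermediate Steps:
p(N) = I*√2 (p(N) = √(-2) = I*√2)
n(U, q) = U + 2*U*q (n(U, q) = 2*U*q + U = U + 2*U*q)
2447099/1401690 + B(p(-44))/((n(-29, -19)*1151)) = 2447099/1401690 + (I*√2)/((-29*(1 + 2*(-19))*1151)) = 2447099*(1/1401690) + (I*√2)/((-29*(1 - 38)*1151)) = 2447099/1401690 + (I*√2)/((-29*(-37)*1151)) = 2447099/1401690 + (I*√2)/((1073*1151)) = 2447099/1401690 + (I*√2)/1235023 = 2447099/1401690 + (I*√2)*(1/1235023) = 2447099/1401690 + I*√2/1235023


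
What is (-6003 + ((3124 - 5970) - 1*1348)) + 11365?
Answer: 1168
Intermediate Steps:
(-6003 + ((3124 - 5970) - 1*1348)) + 11365 = (-6003 + (-2846 - 1348)) + 11365 = (-6003 - 4194) + 11365 = -10197 + 11365 = 1168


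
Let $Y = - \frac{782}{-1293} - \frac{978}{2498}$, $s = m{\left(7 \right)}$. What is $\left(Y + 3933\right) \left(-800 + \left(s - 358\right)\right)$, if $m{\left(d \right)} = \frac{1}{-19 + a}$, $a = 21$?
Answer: $- \frac{7352405647715}{1614957} \approx -4.5527 \cdot 10^{6}$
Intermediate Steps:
$m{\left(d \right)} = \frac{1}{2}$ ($m{\left(d \right)} = \frac{1}{-19 + 21} = \frac{1}{2}$)
$s = \frac{1}{2} \approx 0.5$
$Y = \frac{344441}{1614957}$ ($Y = \left(-782\right) \left(- \frac{1}{1293}\right) - \frac{489}{1249} = \frac{782}{1293} - \frac{489}{1249} = \frac{344441}{1614957} \approx 0.21328$)
$\left(Y + 3933\right) \left(-800 + \left(s - 358\right)\right) = \left(\frac{344441}{1614957} + 3933\right) \left(-800 + \left(\frac{1}{2} - 358\right)\right) = \frac{6351970322 \left(-800 - \frac{715}{2}\right)}{1614957} = \frac{6351970322}{1614957} \left(- \frac{2315}{2}\right) = - \frac{7352405647715}{1614957}$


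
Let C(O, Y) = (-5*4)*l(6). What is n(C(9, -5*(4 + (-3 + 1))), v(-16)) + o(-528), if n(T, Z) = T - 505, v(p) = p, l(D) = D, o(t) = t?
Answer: -1153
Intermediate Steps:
C(O, Y) = -120 (C(O, Y) = -5*4*6 = -20*6 = -120)
n(T, Z) = -505 + T
n(C(9, -5*(4 + (-3 + 1))), v(-16)) + o(-528) = (-505 - 120) - 528 = -625 - 528 = -1153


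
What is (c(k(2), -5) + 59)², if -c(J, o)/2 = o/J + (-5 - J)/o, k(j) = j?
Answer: 93636/25 ≈ 3745.4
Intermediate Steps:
c(J, o) = -2*o/J - 2*(-5 - J)/o (c(J, o) = -2*(o/J + (-5 - J)/o) = -2*o/J - 2*(-5 - J)/o)
(c(k(2), -5) + 59)² = ((10/(-5) - 2*(-5)/2 + 2*2/(-5)) + 59)² = ((10*(-⅕) - 2*(-5)*½ + 2*2*(-⅕)) + 59)² = ((-2 + 5 - ⅘) + 59)² = (11/5 + 59)² = (306/5)² = 93636/25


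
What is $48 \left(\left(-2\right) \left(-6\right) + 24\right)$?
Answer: $1728$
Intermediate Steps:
$48 \left(\left(-2\right) \left(-6\right) + 24\right) = 48 \left(12 + 24\right) = 48 \cdot 36 = 1728$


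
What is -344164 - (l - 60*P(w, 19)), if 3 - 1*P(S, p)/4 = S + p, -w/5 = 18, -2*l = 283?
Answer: -652525/2 ≈ -3.2626e+5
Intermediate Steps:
l = -283/2 (l = -½*283 = -283/2 ≈ -141.50)
w = -90 (w = -5*18 = -90)
P(S, p) = 12 - 4*S - 4*p (P(S, p) = 12 - 4*(S + p) = 12 + (-4*S - 4*p) = 12 - 4*S - 4*p)
-344164 - (l - 60*P(w, 19)) = -344164 - (-283/2 - 60*(12 - 4*(-90) - 4*19)) = -344164 - (-283/2 - 60*(12 + 360 - 76)) = -344164 - (-283/2 - 60*296) = -344164 - (-283/2 - 17760) = -344164 - 1*(-35803/2) = -344164 + 35803/2 = -652525/2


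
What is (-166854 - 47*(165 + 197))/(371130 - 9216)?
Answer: -91934/180957 ≈ -0.50804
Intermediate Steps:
(-166854 - 47*(165 + 197))/(371130 - 9216) = (-166854 - 47*362)/361914 = (-166854 - 17014)*(1/361914) = -183868*1/361914 = -91934/180957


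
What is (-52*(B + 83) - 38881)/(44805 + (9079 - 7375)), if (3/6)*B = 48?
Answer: -16063/15503 ≈ -1.0361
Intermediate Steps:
B = 96 (B = 2*48 = 96)
(-52*(B + 83) - 38881)/(44805 + (9079 - 7375)) = (-52*(96 + 83) - 38881)/(44805 + (9079 - 7375)) = (-52*179 - 38881)/(44805 + 1704) = (-9308 - 38881)/46509 = -48189*1/46509 = -16063/15503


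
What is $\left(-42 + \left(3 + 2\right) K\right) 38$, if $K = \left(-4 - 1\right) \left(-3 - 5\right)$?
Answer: $6004$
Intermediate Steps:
$K = 40$ ($K = \left(-5\right) \left(-8\right) = 40$)
$\left(-42 + \left(3 + 2\right) K\right) 38 = \left(-42 + \left(3 + 2\right) 40\right) 38 = \left(-42 + 5 \cdot 40\right) 38 = \left(-42 + 200\right) 38 = 158 \cdot 38 = 6004$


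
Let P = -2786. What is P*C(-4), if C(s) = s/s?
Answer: -2786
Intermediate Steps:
C(s) = 1
P*C(-4) = -2786*1 = -2786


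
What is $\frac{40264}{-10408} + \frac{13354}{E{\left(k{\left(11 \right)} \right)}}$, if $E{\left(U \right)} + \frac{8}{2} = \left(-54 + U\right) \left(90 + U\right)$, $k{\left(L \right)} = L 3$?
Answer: $- \frac{30393925}{3365687} \approx -9.0305$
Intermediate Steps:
$k{\left(L \right)} = 3 L$
$E{\left(U \right)} = -4 + \left(-54 + U\right) \left(90 + U\right)$
$\frac{40264}{-10408} + \frac{13354}{E{\left(k{\left(11 \right)} \right)}} = \frac{40264}{-10408} + \frac{13354}{-4864 + \left(3 \cdot 11\right)^{2} + 36 \cdot 3 \cdot 11} = 40264 \left(- \frac{1}{10408}\right) + \frac{13354}{-4864 + 33^{2} + 36 \cdot 33} = - \frac{5033}{1301} + \frac{13354}{-4864 + 1089 + 1188} = - \frac{5033}{1301} + \frac{13354}{-2587} = - \frac{5033}{1301} + 13354 \left(- \frac{1}{2587}\right) = - \frac{5033}{1301} - \frac{13354}{2587} = - \frac{30393925}{3365687}$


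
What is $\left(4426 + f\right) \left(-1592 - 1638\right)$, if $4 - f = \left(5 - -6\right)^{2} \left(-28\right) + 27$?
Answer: $-25164930$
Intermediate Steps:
$f = 3365$ ($f = 4 - \left(\left(5 - -6\right)^{2} \left(-28\right) + 27\right) = 4 - \left(\left(5 + 6\right)^{2} \left(-28\right) + 27\right) = 4 - \left(11^{2} \left(-28\right) + 27\right) = 4 - \left(121 \left(-28\right) + 27\right) = 4 - \left(-3388 + 27\right) = 4 - -3361 = 4 + 3361 = 3365$)
$\left(4426 + f\right) \left(-1592 - 1638\right) = \left(4426 + 3365\right) \left(-1592 - 1638\right) = 7791 \left(-1592 - 1638\right) = 7791 \left(-3230\right) = -25164930$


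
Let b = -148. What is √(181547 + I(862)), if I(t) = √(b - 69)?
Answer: √(181547 + I*√217) ≈ 426.08 + 0.017*I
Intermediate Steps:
I(t) = I*√217 (I(t) = √(-148 - 69) = √(-217) = I*√217)
√(181547 + I(862)) = √(181547 + I*√217)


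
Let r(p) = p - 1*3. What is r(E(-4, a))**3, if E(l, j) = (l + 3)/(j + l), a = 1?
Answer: -512/27 ≈ -18.963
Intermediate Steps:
E(l, j) = (3 + l)/(j + l)
r(p) = -3 + p (r(p) = p - 3 = -3 + p)
r(E(-4, a))**3 = (-3 + (3 - 4)/(1 - 4))**3 = (-3 - 1/(-3))**3 = (-3 - 1/3*(-1))**3 = (-3 + 1/3)**3 = (-8/3)**3 = -512/27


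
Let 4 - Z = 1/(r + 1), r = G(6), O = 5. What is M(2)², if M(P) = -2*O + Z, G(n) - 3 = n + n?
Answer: 9409/256 ≈ 36.754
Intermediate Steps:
G(n) = 3 + 2*n (G(n) = 3 + (n + n) = 3 + 2*n)
r = 15 (r = 3 + 2*6 = 3 + 12 = 15)
Z = 63/16 (Z = 4 - 1/(15 + 1) = 4 - 1/16 = 63/16 ≈ 3.9375)
M(P) = -97/16 (M(P) = -2*5 + 63/16 = -10 + 63/16 = -97/16)
M(2)² = (-97/16)² = 9409/256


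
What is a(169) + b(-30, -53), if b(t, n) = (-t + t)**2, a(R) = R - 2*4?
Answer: 161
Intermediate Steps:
a(R) = -8 + R (a(R) = R - 8 = -8 + R)
b(t, n) = 0 (b(t, n) = 0**2 = 0)
a(169) + b(-30, -53) = (-8 + 169) + 0 = 161 + 0 = 161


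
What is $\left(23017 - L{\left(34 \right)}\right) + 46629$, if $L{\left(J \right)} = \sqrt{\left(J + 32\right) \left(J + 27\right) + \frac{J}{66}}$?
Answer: $69646 - \frac{5 \sqrt{175395}}{33} \approx 69583.0$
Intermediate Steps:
$L{\left(J \right)} = \sqrt{\frac{J}{66} + \left(27 + J\right) \left(32 + J\right)}$ ($L{\left(J \right)} = \sqrt{\left(32 + J\right) \left(27 + J\right) + J \frac{1}{66}} = \sqrt{\left(27 + J\right) \left(32 + J\right) + \frac{J}{66}} = \sqrt{\frac{J}{66} + \left(27 + J\right) \left(32 + J\right)}$)
$\left(23017 - L{\left(34 \right)}\right) + 46629 = \left(23017 - \frac{\sqrt{3763584 + 4356 \cdot 34^{2} + 257070 \cdot 34}}{66}\right) + 46629 = \left(23017 - \frac{\sqrt{3763584 + 4356 \cdot 1156 + 8740380}}{66}\right) + 46629 = \left(23017 - \frac{\sqrt{3763584 + 5035536 + 8740380}}{66}\right) + 46629 = \left(23017 - \frac{\sqrt{17539500}}{66}\right) + 46629 = \left(23017 - \frac{10 \sqrt{175395}}{66}\right) + 46629 = \left(23017 - \frac{5 \sqrt{175395}}{33}\right) + 46629 = 69646 - \frac{5 \sqrt{175395}}{33}$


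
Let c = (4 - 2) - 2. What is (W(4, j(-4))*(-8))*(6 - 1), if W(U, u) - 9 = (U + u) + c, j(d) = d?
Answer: -360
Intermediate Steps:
c = 0 (c = 2 - 2 = 0)
W(U, u) = 9 + U + u (W(U, u) = 9 + ((U + u) + 0) = 9 + (U + u) = 9 + U + u)
(W(4, j(-4))*(-8))*(6 - 1) = ((9 + 4 - 4)*(-8))*(6 - 1) = (9*(-8))*5 = -72*5 = -360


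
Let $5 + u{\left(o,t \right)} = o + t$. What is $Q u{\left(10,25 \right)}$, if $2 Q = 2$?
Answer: $30$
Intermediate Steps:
$u{\left(o,t \right)} = -5 + o + t$ ($u{\left(o,t \right)} = -5 + \left(o + t\right) = -5 + o + t$)
$Q = 1$ ($Q = \frac{1}{2} \cdot 2 = 1$)
$Q u{\left(10,25 \right)} = 1 \left(-5 + 10 + 25\right) = 1 \cdot 30 = 30$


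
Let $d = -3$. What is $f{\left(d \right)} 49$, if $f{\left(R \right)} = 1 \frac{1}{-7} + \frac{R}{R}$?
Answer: $42$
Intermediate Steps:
$f{\left(R \right)} = \frac{6}{7}$ ($f{\left(R \right)} = 1 \left(- \frac{1}{7}\right) + 1 = - \frac{1}{7} + 1 = \frac{6}{7}$)
$f{\left(d \right)} 49 = \frac{6}{7} \cdot 49 = 42$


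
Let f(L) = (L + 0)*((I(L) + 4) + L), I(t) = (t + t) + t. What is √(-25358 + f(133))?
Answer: √45930 ≈ 214.31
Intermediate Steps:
I(t) = 3*t (I(t) = 2*t + t = 3*t)
f(L) = L*(4 + 4*L) (f(L) = (L + 0)*((3*L + 4) + L) = L*((4 + 3*L) + L) = L*(4 + 4*L))
√(-25358 + f(133)) = √(-25358 + 4*133*(1 + 133)) = √(-25358 + 4*133*134) = √(-25358 + 71288) = √45930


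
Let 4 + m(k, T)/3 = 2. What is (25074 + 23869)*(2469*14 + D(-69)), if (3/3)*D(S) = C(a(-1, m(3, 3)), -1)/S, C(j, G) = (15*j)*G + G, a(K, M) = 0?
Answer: 116731746865/69 ≈ 1.6918e+9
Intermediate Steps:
m(k, T) = -6 (m(k, T) = -12 + 3*2 = -12 + 6 = -6)
C(j, G) = G + 15*G*j (C(j, G) = 15*G*j + G = G + 15*G*j)
D(S) = -1/S (D(S) = (-(1 + 15*0))/S = (-(1 + 0))/S = (-1*1)/S = -1/S)
(25074 + 23869)*(2469*14 + D(-69)) = (25074 + 23869)*(2469*14 - 1/(-69)) = 48943*(34566 - 1*(-1/69)) = 48943*(34566 + 1/69) = 48943*(2385055/69) = 116731746865/69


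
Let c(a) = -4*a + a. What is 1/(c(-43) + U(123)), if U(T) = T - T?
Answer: 1/129 ≈ 0.0077519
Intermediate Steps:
c(a) = -3*a
U(T) = 0
1/(c(-43) + U(123)) = 1/(-3*(-43) + 0) = 1/(129 + 0) = 1/129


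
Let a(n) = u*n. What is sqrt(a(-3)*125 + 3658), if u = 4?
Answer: sqrt(2158) ≈ 46.454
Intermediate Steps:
a(n) = 4*n
sqrt(a(-3)*125 + 3658) = sqrt((4*(-3))*125 + 3658) = sqrt(-12*125 + 3658) = sqrt(-1500 + 3658) = sqrt(2158)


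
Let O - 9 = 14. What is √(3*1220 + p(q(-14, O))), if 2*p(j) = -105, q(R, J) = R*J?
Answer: √14430/2 ≈ 60.062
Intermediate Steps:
O = 23 (O = 9 + 14 = 23)
q(R, J) = J*R
p(j) = -105/2 (p(j) = (½)*(-105) = -105/2)
√(3*1220 + p(q(-14, O))) = √(3*1220 - 105/2) = √(3660 - 105/2) = √(7215/2) = √14430/2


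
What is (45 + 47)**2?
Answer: 8464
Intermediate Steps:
(45 + 47)**2 = 92**2 = 8464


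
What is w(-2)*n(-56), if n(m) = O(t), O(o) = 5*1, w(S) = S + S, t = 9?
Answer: -20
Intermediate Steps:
w(S) = 2*S
O(o) = 5
n(m) = 5
w(-2)*n(-56) = (2*(-2))*5 = -4*5 = -20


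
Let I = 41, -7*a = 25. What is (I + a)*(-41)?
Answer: -10742/7 ≈ -1534.6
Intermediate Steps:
a = -25/7 (a = -⅐*25 = -25/7 ≈ -3.5714)
(I + a)*(-41) = (41 - 25/7)*(-41) = (262/7)*(-41) = -10742/7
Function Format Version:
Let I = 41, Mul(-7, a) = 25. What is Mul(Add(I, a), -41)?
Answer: Rational(-10742, 7) ≈ -1534.6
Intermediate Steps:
a = Rational(-25, 7) (a = Mul(Rational(-1, 7), 25) = Rational(-25, 7) ≈ -3.5714)
Mul(Add(I, a), -41) = Mul(Add(41, Rational(-25, 7)), -41) = Mul(Rational(262, 7), -41) = Rational(-10742, 7)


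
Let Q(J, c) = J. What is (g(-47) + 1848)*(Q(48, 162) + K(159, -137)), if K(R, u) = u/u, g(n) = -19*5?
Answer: 85897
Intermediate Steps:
g(n) = -95
K(R, u) = 1
(g(-47) + 1848)*(Q(48, 162) + K(159, -137)) = (-95 + 1848)*(48 + 1) = 1753*49 = 85897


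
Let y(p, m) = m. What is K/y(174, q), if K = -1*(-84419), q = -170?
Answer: -84419/170 ≈ -496.58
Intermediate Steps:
K = 84419
K/y(174, q) = 84419/(-170) = 84419*(-1/170) = -84419/170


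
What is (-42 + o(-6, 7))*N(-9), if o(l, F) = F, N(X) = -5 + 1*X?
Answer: 490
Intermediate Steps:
N(X) = -5 + X
(-42 + o(-6, 7))*N(-9) = (-42 + 7)*(-5 - 9) = -35*(-14) = 490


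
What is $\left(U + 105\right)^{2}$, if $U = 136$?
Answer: $58081$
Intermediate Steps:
$\left(U + 105\right)^{2} = \left(136 + 105\right)^{2} = 241^{2} = 58081$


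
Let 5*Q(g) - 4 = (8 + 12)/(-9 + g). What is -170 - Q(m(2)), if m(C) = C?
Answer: -5958/35 ≈ -170.23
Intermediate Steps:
Q(g) = 4/5 + 4/(-9 + g) (Q(g) = 4/5 + ((8 + 12)/(-9 + g))/5 = 4/5 + (20/(-9 + g))/5 = 4/5 + 4/(-9 + g))
-170 - Q(m(2)) = -170 - 4*(-4 + 2)/(5*(-9 + 2)) = -170 - 4*(-2)/(5*(-7)) = -170 - 4*(-1)*(-2)/(5*7) = -170 - 1*8/35 = -170 - 8/35 = -5958/35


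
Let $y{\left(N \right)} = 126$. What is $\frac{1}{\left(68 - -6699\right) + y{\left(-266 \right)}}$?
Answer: $\frac{1}{6893} \approx 0.00014507$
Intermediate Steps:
$\frac{1}{\left(68 - -6699\right) + y{\left(-266 \right)}} = \frac{1}{\left(68 - -6699\right) + 126} = \frac{1}{\left(68 + 6699\right) + 126} = \frac{1}{6767 + 126} = \frac{1}{6893}$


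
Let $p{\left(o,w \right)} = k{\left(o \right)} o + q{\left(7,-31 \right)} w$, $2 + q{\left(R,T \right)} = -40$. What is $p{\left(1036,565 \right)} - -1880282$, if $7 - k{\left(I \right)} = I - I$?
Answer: $1863804$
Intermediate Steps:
$q{\left(R,T \right)} = -42$ ($q{\left(R,T \right)} = -2 - 40 = -42$)
$k{\left(I \right)} = 7$ ($k{\left(I \right)} = 7 - \left(I - I\right) = 7 - 0 = 7 + 0 = 7$)
$p{\left(o,w \right)} = - 42 w + 7 o$ ($p{\left(o,w \right)} = 7 o - 42 w = - 42 w + 7 o$)
$p{\left(1036,565 \right)} - -1880282 = \left(\left(-42\right) 565 + 7 \cdot 1036\right) - -1880282 = \left(-23730 + 7252\right) + 1880282 = -16478 + 1880282 = 1863804$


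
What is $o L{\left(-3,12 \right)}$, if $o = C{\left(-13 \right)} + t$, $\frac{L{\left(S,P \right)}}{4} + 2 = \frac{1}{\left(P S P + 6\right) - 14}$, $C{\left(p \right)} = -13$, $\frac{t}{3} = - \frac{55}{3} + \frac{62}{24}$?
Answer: $\frac{212321}{440} \approx 482.55$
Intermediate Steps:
$t = - \frac{189}{4}$ ($t = 3 \left(- \frac{55}{3} + \frac{62}{24}\right) = 3 \left(\left(-55\right) \frac{1}{3} + 62 \cdot \frac{1}{24}\right) = 3 \left(- \frac{55}{3} + \frac{31}{12}\right) = 3 \left(- \frac{63}{4}\right) = - \frac{189}{4} \approx -47.25$)
$L{\left(S,P \right)} = -8 + \frac{4}{-8 + S P^{2}}$ ($L{\left(S,P \right)} = -8 + \frac{4}{\left(P S P + 6\right) - 14} = -8 + \frac{4}{\left(S P^{2} + 6\right) - 14} = -8 + \frac{4}{\left(6 + S P^{2}\right) - 14} = -8 + \frac{4}{-8 + S P^{2}}$)
$o = - \frac{241}{4}$ ($o = -13 - \frac{189}{4} = - \frac{241}{4} \approx -60.25$)
$o L{\left(-3,12 \right)} = - \frac{241 \frac{4 \left(17 - - 6 \cdot 12^{2}\right)}{-8 - 3 \cdot 12^{2}}}{4} = - \frac{241 \frac{4 \left(17 - \left(-6\right) 144\right)}{-8 - 432}}{4} = - \frac{241 \frac{4 \left(17 + 864\right)}{-8 - 432}}{4} = - \frac{241 \cdot 4 \frac{1}{-440} \cdot 881}{4} = - \frac{241 \cdot 4 \left(- \frac{1}{440}\right) 881}{4} = \left(- \frac{241}{4}\right) \left(- \frac{881}{110}\right) = \frac{212321}{440}$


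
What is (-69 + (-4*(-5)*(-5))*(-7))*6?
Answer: 3786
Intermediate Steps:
(-69 + (-4*(-5)*(-5))*(-7))*6 = (-69 + (20*(-5))*(-7))*6 = (-69 - 100*(-7))*6 = (-69 + 700)*6 = 631*6 = 3786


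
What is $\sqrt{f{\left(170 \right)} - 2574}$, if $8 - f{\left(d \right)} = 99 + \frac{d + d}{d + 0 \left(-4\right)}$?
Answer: $i \sqrt{2667} \approx 51.643 i$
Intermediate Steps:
$f{\left(d \right)} = -93$ ($f{\left(d \right)} = 8 - \left(99 + \frac{d + d}{d + 0 \left(-4\right)}\right) = 8 - \left(99 + \frac{2 d}{d + 0}\right) = 8 - \left(99 + \frac{2 d}{d}\right) = 8 - \left(99 + 2\right) = 8 - 101 = -93$)
$\sqrt{f{\left(170 \right)} - 2574} = \sqrt{-93 - 2574} = \sqrt{-2667} = i \sqrt{2667}$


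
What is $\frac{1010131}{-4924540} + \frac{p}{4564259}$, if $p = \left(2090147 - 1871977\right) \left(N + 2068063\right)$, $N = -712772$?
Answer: $\frac{208014610639286553}{3210982287980} \approx 64782.0$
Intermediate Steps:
$p = 295683837470$ ($p = \left(2090147 - 1871977\right) \left(-712772 + 2068063\right) = 218170 \cdot 1355291 = 295683837470$)
$\frac{1010131}{-4924540} + \frac{p}{4564259} = \frac{1010131}{-4924540} + \frac{295683837470}{4564259} = 1010131 \left(- \frac{1}{4924540}\right) + 295683837470 \cdot \frac{1}{4564259} = - \frac{1010131}{4924540} + \frac{42240548210}{652037} = \frac{208014610639286553}{3210982287980}$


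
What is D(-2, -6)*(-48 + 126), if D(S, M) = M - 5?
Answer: -858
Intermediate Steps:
D(S, M) = -5 + M
D(-2, -6)*(-48 + 126) = (-5 - 6)*(-48 + 126) = -11*78 = -858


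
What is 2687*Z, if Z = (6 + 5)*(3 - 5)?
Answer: -59114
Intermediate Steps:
Z = -22 (Z = 11*(-2) = -22)
2687*Z = 2687*(-22) = -59114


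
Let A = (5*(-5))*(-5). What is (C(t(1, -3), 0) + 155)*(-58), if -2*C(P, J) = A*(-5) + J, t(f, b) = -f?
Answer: -27115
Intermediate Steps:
A = 125 (A = -25*(-5) = 125)
C(P, J) = 625/2 - J/2 (C(P, J) = -(125*(-5) + J)/2 = -(-625 + J)/2 = 625/2 - J/2)
(C(t(1, -3), 0) + 155)*(-58) = ((625/2 - ½*0) + 155)*(-58) = ((625/2 + 0) + 155)*(-58) = (625/2 + 155)*(-58) = (935/2)*(-58) = -27115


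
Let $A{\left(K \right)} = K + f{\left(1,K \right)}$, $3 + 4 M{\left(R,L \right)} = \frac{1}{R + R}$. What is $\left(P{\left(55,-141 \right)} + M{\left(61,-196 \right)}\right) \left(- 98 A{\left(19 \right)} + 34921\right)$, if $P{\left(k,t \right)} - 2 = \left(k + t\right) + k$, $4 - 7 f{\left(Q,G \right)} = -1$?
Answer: $- \frac{478901313}{488} \approx -9.8136 \cdot 10^{5}$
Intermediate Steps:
$f{\left(Q,G \right)} = \frac{5}{7}$ ($f{\left(Q,G \right)} = \frac{4}{7} - - \frac{1}{7} = \frac{4}{7} + \frac{1}{7} = \frac{5}{7}$)
$M{\left(R,L \right)} = - \frac{3}{4} + \frac{1}{8 R}$ ($M{\left(R,L \right)} = - \frac{3}{4} + \frac{1}{4 \left(R + R\right)} = - \frac{3}{4} + \frac{1}{4 \cdot 2 R} = - \frac{3}{4} + \frac{\frac{1}{2} \frac{1}{R}}{4} = - \frac{3}{4} + \frac{1}{8 R}$)
$P{\left(k,t \right)} = 2 + t + 2 k$ ($P{\left(k,t \right)} = 2 + \left(\left(k + t\right) + k\right) = 2 + \left(t + 2 k\right) = 2 + t + 2 k$)
$A{\left(K \right)} = \frac{5}{7} + K$ ($A{\left(K \right)} = K + \frac{5}{7} = \frac{5}{7} + K$)
$\left(P{\left(55,-141 \right)} + M{\left(61,-196 \right)}\right) \left(- 98 A{\left(19 \right)} + 34921\right) = \left(\left(2 - 141 + 2 \cdot 55\right) + \frac{1 - 366}{8 \cdot 61}\right) \left(- 98 \left(\frac{5}{7} + 19\right) + 34921\right) = \left(\left(2 - 141 + 110\right) + \frac{1}{8} \cdot \frac{1}{61} \left(1 - 366\right)\right) \left(\left(-98\right) \frac{138}{7} + 34921\right) = \left(-29 + \frac{1}{8} \cdot \frac{1}{61} \left(-365\right)\right) \left(-1932 + 34921\right) = \left(-29 - \frac{365}{488}\right) 32989 = \left(- \frac{14517}{488}\right) 32989 = - \frac{478901313}{488}$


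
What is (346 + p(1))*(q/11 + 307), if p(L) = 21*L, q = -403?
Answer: 1091458/11 ≈ 99224.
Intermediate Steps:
(346 + p(1))*(q/11 + 307) = (346 + 21*1)*(-403/11 + 307) = (346 + 21)*(-403*1/11 + 307) = 367*(-403/11 + 307) = 367*(2974/11) = 1091458/11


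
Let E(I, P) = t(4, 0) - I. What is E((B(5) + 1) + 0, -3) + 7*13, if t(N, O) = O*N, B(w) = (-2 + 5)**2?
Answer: 81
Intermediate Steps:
B(w) = 9 (B(w) = 3**2 = 9)
t(N, O) = N*O
E(I, P) = -I (E(I, P) = 4*0 - I = 0 - I = -I)
E((B(5) + 1) + 0, -3) + 7*13 = -((9 + 1) + 0) + 7*13 = -(10 + 0) + 91 = -1*10 + 91 = -10 + 91 = 81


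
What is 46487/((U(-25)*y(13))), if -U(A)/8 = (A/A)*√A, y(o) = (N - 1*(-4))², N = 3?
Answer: 6641*I/280 ≈ 23.718*I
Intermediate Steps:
y(o) = 49 (y(o) = (3 - 1*(-4))² = (3 + 4)² = 7² = 49)
U(A) = -8*√A (U(A) = -8*A/A*√A = -8*√A)
46487/((U(-25)*y(13))) = 46487/((-40*I*49)) = 46487/((-1960*I)) = 46487*(I/1960) = 6641*I/280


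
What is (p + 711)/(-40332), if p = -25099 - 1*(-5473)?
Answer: 6305/13444 ≈ 0.46898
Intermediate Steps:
p = -19626 (p = -25099 + 5473 = -19626)
(p + 711)/(-40332) = (-19626 + 711)/(-40332) = -18915*(-1/40332) = 6305/13444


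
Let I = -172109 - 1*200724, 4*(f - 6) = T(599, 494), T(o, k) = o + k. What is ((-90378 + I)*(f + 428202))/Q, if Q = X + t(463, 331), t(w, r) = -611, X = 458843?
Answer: -793908913175/1832928 ≈ -4.3314e+5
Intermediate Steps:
T(o, k) = k + o
Q = 458232 (Q = 458843 - 611 = 458232)
f = 1117/4 (f = 6 + (494 + 599)/4 = 6 + (1/4)*1093 = 6 + 1093/4 = 1117/4 ≈ 279.25)
I = -372833 (I = -172109 - 200724 = -372833)
((-90378 + I)*(f + 428202))/Q = ((-90378 - 372833)*(1117/4 + 428202))/458232 = -463211*1713925/4*(1/458232) = -793908913175/4*1/458232 = -793908913175/1832928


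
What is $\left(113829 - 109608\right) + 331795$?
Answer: $336016$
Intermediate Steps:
$\left(113829 - 109608\right) + 331795 = 4221 + 331795 = 336016$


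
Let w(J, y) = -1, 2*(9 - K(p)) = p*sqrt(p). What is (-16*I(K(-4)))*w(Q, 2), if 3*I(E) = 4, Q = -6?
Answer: 64/3 ≈ 21.333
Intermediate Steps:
K(p) = 9 - p**(3/2)/2 (K(p) = 9 - p*sqrt(p)/2 = 9 - p**(3/2)/2)
I(E) = 4/3 (I(E) = (1/3)*4 = 4/3)
(-16*I(K(-4)))*w(Q, 2) = -16*4/3*(-1) = -64/3*(-1) = 64/3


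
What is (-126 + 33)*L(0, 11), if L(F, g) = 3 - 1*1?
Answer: -186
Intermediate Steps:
L(F, g) = 2 (L(F, g) = 3 - 1 = 2)
(-126 + 33)*L(0, 11) = (-126 + 33)*2 = -93*2 = -186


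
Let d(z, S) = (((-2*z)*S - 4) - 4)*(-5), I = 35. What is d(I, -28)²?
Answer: 95257600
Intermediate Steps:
d(z, S) = 40 + 10*S*z (d(z, S) = ((-2*S*z - 4) - 4)*(-5) = ((-4 - 2*S*z) - 4)*(-5) = (-8 - 2*S*z)*(-5) = 40 + 10*S*z)
d(I, -28)² = (40 + 10*(-28)*35)² = (40 - 9800)² = (-9760)² = 95257600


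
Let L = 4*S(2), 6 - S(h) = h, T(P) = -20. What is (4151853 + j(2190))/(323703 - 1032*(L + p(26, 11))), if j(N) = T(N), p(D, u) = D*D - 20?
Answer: -4151833/369801 ≈ -11.227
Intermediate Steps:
S(h) = 6 - h
p(D, u) = -20 + D² (p(D, u) = D² - 20 = -20 + D²)
j(N) = -20
L = 16 (L = 4*(6 - 1*2) = 4*(6 - 2) = 4*4 = 16)
(4151853 + j(2190))/(323703 - 1032*(L + p(26, 11))) = (4151853 - 20)/(323703 - 1032*(16 + (-20 + 26²))) = 4151833/(323703 - 1032*(16 + (-20 + 676))) = 4151833/(323703 - 1032*(16 + 656)) = 4151833/(323703 - 1032*672) = 4151833/(323703 - 693504) = 4151833/(-369801) = 4151833*(-1/369801) = -4151833/369801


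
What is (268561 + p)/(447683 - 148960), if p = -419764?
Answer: -151203/298723 ≈ -0.50616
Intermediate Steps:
(268561 + p)/(447683 - 148960) = (268561 - 419764)/(447683 - 148960) = -151203/298723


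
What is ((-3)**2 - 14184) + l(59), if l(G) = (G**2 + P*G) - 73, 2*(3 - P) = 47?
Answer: -23953/2 ≈ -11977.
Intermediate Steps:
P = -41/2 (P = 3 - 1/2*47 = 3 - 47/2 = -41/2 ≈ -20.500)
l(G) = -73 + G**2 - 41*G/2 (l(G) = (G**2 - 41*G/2) - 73 = -73 + G**2 - 41*G/2)
((-3)**2 - 14184) + l(59) = ((-3)**2 - 14184) + (-73 + 59**2 - 41/2*59) = (9 - 14184) + (-73 + 3481 - 2419/2) = -14175 + 4397/2 = -23953/2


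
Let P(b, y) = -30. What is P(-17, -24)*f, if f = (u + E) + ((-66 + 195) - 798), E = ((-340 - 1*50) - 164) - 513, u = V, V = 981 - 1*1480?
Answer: 67050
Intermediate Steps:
V = -499 (V = 981 - 1480 = -499)
u = -499
E = -1067 (E = ((-340 - 50) - 164) - 513 = (-390 - 164) - 513 = -554 - 513 = -1067)
f = -2235 (f = (-499 - 1067) + ((-66 + 195) - 798) = -1566 + (129 - 798) = -1566 - 669 = -2235)
P(-17, -24)*f = -30*(-2235) = 67050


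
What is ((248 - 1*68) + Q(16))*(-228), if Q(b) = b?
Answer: -44688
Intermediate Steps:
((248 - 1*68) + Q(16))*(-228) = ((248 - 1*68) + 16)*(-228) = ((248 - 68) + 16)*(-228) = (180 + 16)*(-228) = 196*(-228) = -44688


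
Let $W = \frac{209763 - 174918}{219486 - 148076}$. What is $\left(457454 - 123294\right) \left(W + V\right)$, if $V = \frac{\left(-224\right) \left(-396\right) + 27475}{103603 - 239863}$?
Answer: $- \frac{5928604382452}{48651633} \approx -1.2186 \cdot 10^{5}$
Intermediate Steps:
$W = \frac{6969}{14282}$ ($W = \frac{34845}{71410} = 34845 \cdot \frac{1}{71410} = \frac{6969}{14282} \approx 0.48796$)
$V = - \frac{116179}{136260}$ ($V = \frac{88704 + 27475}{-136260} = 116179 \left(- \frac{1}{136260}\right) = - \frac{116179}{136260} \approx -0.85263$)
$\left(457454 - 123294\right) \left(W + V\right) = \left(457454 - 123294\right) \left(\frac{6969}{14282} - \frac{116179}{136260}\right) = 334160 \left(- \frac{354836269}{973032660}\right) = - \frac{5928604382452}{48651633}$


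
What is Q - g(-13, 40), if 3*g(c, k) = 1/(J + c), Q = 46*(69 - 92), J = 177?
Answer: -520537/492 ≈ -1058.0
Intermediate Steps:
Q = -1058 (Q = 46*(-23) = -1058)
g(c, k) = 1/(3*(177 + c))
Q - g(-13, 40) = -1058 - 1/(3*(177 - 13)) = -1058 - 1/(3*164) = -1058 - 1*1/492 = -1058 - 1/492 = -520537/492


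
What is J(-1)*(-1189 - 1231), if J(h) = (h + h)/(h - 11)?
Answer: -1210/3 ≈ -403.33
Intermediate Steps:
J(h) = 2*h/(-11 + h) (J(h) = (2*h)/(-11 + h) = 2*h/(-11 + h))
J(-1)*(-1189 - 1231) = (2*(-1)/(-11 - 1))*(-1189 - 1231) = (2*(-1)/(-12))*(-2420) = (2*(-1)*(-1/12))*(-2420) = (⅙)*(-2420) = -1210/3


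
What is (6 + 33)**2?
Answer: 1521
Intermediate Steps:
(6 + 33)**2 = 39**2 = 1521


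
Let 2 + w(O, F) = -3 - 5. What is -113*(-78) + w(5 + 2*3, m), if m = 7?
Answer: 8804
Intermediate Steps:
w(O, F) = -10 (w(O, F) = -2 + (-3 - 5) = -2 - 8 = -10)
-113*(-78) + w(5 + 2*3, m) = -113*(-78) - 10 = 8814 - 10 = 8804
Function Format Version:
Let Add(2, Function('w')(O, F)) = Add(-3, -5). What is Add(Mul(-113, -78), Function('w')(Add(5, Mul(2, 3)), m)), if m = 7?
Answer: 8804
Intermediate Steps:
Function('w')(O, F) = -10 (Function('w')(O, F) = Add(-2, Add(-3, -5)) = Add(-2, -8) = -10)
Add(Mul(-113, -78), Function('w')(Add(5, Mul(2, 3)), m)) = Add(Mul(-113, -78), -10) = Add(8814, -10) = 8804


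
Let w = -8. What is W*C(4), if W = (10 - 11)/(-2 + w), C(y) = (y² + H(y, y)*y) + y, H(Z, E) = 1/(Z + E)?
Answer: 41/20 ≈ 2.0500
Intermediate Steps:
H(Z, E) = 1/(E + Z)
C(y) = ½ + y + y² (C(y) = (y² + y/(y + y)) + y = (y² + y/((2*y))) + y = (y² + (1/(2*y))*y) + y = (y² + ½) + y = (½ + y²) + y = ½ + y + y²)
W = ⅒ (W = (10 - 11)/(-2 - 8) = -1/(-10) = -1*(-⅒) = ⅒ ≈ 0.10000)
W*C(4) = (½ + 4 + 4²)/10 = (½ + 4 + 16)/10 = (⅒)*(41/2) = 41/20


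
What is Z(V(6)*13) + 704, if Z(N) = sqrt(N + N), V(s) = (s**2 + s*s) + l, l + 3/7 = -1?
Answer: 704 + 26*sqrt(133)/7 ≈ 746.83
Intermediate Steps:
l = -10/7 (l = -3/7 - 1 = -10/7 ≈ -1.4286)
V(s) = -10/7 + 2*s**2 (V(s) = (s**2 + s*s) - 10/7 = (s**2 + s**2) - 10/7 = 2*s**2 - 10/7 = -10/7 + 2*s**2)
Z(N) = sqrt(2)*sqrt(N) (Z(N) = sqrt(2*N) = sqrt(2)*sqrt(N))
Z(V(6)*13) + 704 = sqrt(2)*sqrt((-10/7 + 2*6**2)*13) + 704 = sqrt(2)*sqrt((-10/7 + 2*36)*13) + 704 = sqrt(2)*sqrt((-10/7 + 72)*13) + 704 = sqrt(2)*sqrt((494/7)*13) + 704 = sqrt(2)*sqrt(6422/7) + 704 = sqrt(2)*(13*sqrt(266)/7) + 704 = 26*sqrt(133)/7 + 704 = 704 + 26*sqrt(133)/7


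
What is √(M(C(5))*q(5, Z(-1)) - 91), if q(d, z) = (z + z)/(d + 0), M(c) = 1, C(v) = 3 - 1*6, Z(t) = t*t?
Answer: I*√2265/5 ≈ 9.5184*I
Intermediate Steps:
Z(t) = t²
C(v) = -3 (C(v) = 3 - 6 = -3)
q(d, z) = 2*z/d (q(d, z) = (2*z)/d = 2*z/d)
√(M(C(5))*q(5, Z(-1)) - 91) = √(1*(2*(-1)²/5) - 91) = √(1*(2*1*(⅕)) - 91) = √(1*(⅖) - 91) = √(⅖ - 91) = √(-453/5) = I*√2265/5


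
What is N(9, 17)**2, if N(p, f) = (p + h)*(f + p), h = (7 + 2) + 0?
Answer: 219024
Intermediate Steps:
h = 9 (h = 9 + 0 = 9)
N(p, f) = (9 + p)*(f + p) (N(p, f) = (p + 9)*(f + p) = (9 + p)*(f + p))
N(9, 17)**2 = (9**2 + 9*17 + 9*9 + 17*9)**2 = (81 + 153 + 81 + 153)**2 = 468**2 = 219024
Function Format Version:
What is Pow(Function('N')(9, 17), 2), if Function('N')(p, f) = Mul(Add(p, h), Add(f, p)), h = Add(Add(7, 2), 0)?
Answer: 219024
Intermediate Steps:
h = 9 (h = Add(9, 0) = 9)
Function('N')(p, f) = Mul(Add(9, p), Add(f, p)) (Function('N')(p, f) = Mul(Add(p, 9), Add(f, p)) = Mul(Add(9, p), Add(f, p)))
Pow(Function('N')(9, 17), 2) = Pow(Add(Pow(9, 2), Mul(9, 17), Mul(9, 9), Mul(17, 9)), 2) = Pow(Add(81, 153, 81, 153), 2) = Pow(468, 2) = 219024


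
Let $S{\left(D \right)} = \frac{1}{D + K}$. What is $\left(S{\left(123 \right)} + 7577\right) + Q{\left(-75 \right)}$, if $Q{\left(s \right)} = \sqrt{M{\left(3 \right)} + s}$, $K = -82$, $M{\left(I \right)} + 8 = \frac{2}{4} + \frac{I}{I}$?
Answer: $\frac{310658}{41} + \frac{i \sqrt{326}}{2} \approx 7577.0 + 9.0277 i$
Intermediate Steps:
$M{\left(I \right)} = - \frac{13}{2}$ ($M{\left(I \right)} = -8 + \left(\frac{2}{4} + \frac{I}{I}\right) = -8 + \left(2 \cdot \frac{1}{4} + 1\right) = -8 + \left(\frac{1}{2} + 1\right) = -8 + \frac{3}{2} = - \frac{13}{2}$)
$Q{\left(s \right)} = \sqrt{- \frac{13}{2} + s}$
$S{\left(D \right)} = \frac{1}{-82 + D}$ ($S{\left(D \right)} = \frac{1}{D - 82} = \frac{1}{-82 + D}$)
$\left(S{\left(123 \right)} + 7577\right) + Q{\left(-75 \right)} = \left(\frac{1}{-82 + 123} + 7577\right) + \frac{\sqrt{-26 + 4 \left(-75\right)}}{2} = \left(\frac{1}{41} + 7577\right) + \frac{\sqrt{-26 - 300}}{2} = \left(\frac{1}{41} + 7577\right) + \frac{\sqrt{-326}}{2} = \frac{310658}{41} + \frac{i \sqrt{326}}{2}$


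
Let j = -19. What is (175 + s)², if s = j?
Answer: 24336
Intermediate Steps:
s = -19
(175 + s)² = (175 - 19)² = 156² = 24336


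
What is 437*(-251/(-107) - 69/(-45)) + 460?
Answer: 3459062/1605 ≈ 2155.2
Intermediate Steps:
437*(-251/(-107) - 69/(-45)) + 460 = 437*(-251*(-1/107) - 69*(-1/45)) + 460 = 437*(251/107 + 23/15) + 460 = 437*(6226/1605) + 460 = 2720762/1605 + 460 = 3459062/1605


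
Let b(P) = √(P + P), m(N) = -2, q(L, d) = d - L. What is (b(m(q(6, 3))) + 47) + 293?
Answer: 340 + 2*I ≈ 340.0 + 2.0*I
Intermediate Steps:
b(P) = √2*√P (b(P) = √(2*P) = √2*√P)
(b(m(q(6, 3))) + 47) + 293 = (√2*√(-2) + 47) + 293 = (√2*(I*√2) + 47) + 293 = (2*I + 47) + 293 = (47 + 2*I) + 293 = 340 + 2*I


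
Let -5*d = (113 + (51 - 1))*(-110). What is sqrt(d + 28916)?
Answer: sqrt(32502) ≈ 180.28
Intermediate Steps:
d = 3586 (d = -(113 + (51 - 1))*(-110)/5 = -(113 + 50)*(-110)/5 = -163*(-110)/5 = -1/5*(-17930) = 3586)
sqrt(d + 28916) = sqrt(3586 + 28916) = sqrt(32502)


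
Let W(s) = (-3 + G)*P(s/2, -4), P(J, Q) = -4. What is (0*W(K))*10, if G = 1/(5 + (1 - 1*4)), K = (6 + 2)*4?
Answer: 0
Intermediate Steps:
K = 32 (K = 8*4 = 32)
G = ½ (G = 1/(5 + (1 - 4)) = 1/(5 - 3) = 1/2 = ½ ≈ 0.50000)
W(s) = 10 (W(s) = (-3 + ½)*(-4) = -5/2*(-4) = 10)
(0*W(K))*10 = (0*10)*10 = 0*10 = 0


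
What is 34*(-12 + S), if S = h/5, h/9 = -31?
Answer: -11526/5 ≈ -2305.2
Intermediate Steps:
h = -279 (h = 9*(-31) = -279)
S = -279/5 ≈ -55.800
34*(-12 + S) = 34*(-12 - 279/5) = 34*(-339/5) = -11526/5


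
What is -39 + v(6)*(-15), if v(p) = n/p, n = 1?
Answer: -83/2 ≈ -41.500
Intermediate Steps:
v(p) = 1/p
-39 + v(6)*(-15) = -39 - 15/6 = -39 + (⅙)*(-15) = -39 - 5/2 = -83/2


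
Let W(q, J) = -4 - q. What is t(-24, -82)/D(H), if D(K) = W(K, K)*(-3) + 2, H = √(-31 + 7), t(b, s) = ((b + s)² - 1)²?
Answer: 883576575/206 - 378675675*I*√6/206 ≈ 4.2892e+6 - 4.5027e+6*I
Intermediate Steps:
t(b, s) = (-1 + (b + s)²)²
H = 2*I*√6 (H = √(-24) = 2*I*√6 ≈ 4.899*I)
D(K) = 14 + 3*K (D(K) = (-4 - K)*(-3) + 2 = (12 + 3*K) + 2 = 14 + 3*K)
t(-24, -82)/D(H) = (-1 + (-24 - 82)²)²/(14 + 3*(2*I*√6)) = (-1 + (-106)²)²/(14 + 6*I*√6) = (-1 + 11236)²/(14 + 6*I*√6) = 11235²/(14 + 6*I*√6) = 126225225/(14 + 6*I*√6)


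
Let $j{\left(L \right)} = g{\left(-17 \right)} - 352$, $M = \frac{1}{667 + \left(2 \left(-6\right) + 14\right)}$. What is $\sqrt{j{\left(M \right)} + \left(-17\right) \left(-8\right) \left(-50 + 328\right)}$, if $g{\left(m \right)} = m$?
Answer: $\sqrt{37439} \approx 193.49$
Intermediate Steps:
$M = \frac{1}{669}$ ($M = \frac{1}{667 + \left(-12 + 14\right)} = \frac{1}{667 + 2} = \frac{1}{669} \approx 0.0014948$)
$j{\left(L \right)} = -369$ ($j{\left(L \right)} = -17 - 352 = -369$)
$\sqrt{j{\left(M \right)} + \left(-17\right) \left(-8\right) \left(-50 + 328\right)} = \sqrt{-369 + \left(-17\right) \left(-8\right) \left(-50 + 328\right)} = \sqrt{-369 + 136 \cdot 278} = \sqrt{-369 + 37808} = \sqrt{37439}$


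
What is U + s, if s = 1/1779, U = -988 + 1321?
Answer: 592408/1779 ≈ 333.00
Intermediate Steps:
U = 333
s = 1/1779 ≈ 0.00056211
U + s = 333 + 1/1779 = 592408/1779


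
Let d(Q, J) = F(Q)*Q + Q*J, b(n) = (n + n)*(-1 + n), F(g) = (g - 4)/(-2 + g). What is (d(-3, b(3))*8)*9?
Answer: -14472/5 ≈ -2894.4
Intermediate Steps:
F(g) = (-4 + g)/(-2 + g)
b(n) = 2*n*(-1 + n) (b(n) = (2*n)*(-1 + n) = 2*n*(-1 + n))
d(Q, J) = J*Q + Q*(-4 + Q)/(-2 + Q) (d(Q, J) = ((-4 + Q)/(-2 + Q))*Q + Q*J = Q*(-4 + Q)/(-2 + Q) + J*Q = J*Q + Q*(-4 + Q)/(-2 + Q))
(d(-3, b(3))*8)*9 = (-3*(-4 - 3 + (2*3*(-1 + 3))*(-2 - 3))/(-2 - 3)*8)*9 = (-3*(-4 - 3 + (2*3*2)*(-5))/(-5)*8)*9 = (-3*(-⅕)*(-4 - 3 + 12*(-5))*8)*9 = (-3*(-⅕)*(-4 - 3 - 60)*8)*9 = (-3*(-⅕)*(-67)*8)*9 = -201/5*8*9 = -1608/5*9 = -14472/5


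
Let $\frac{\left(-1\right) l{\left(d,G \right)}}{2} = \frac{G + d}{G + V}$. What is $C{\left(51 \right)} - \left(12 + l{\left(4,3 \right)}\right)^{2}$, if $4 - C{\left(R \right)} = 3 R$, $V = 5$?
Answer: $- \frac{4065}{16} \approx -254.06$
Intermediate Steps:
$l{\left(d,G \right)} = - \frac{2 \left(G + d\right)}{5 + G}$ ($l{\left(d,G \right)} = - 2 \frac{G + d}{G + 5} = - 2 \frac{G + d}{5 + G} = - \frac{2 \left(G + d\right)}{5 + G}$)
$C{\left(R \right)} = 4 - 3 R$
$C{\left(51 \right)} - \left(12 + l{\left(4,3 \right)}\right)^{2} = \left(4 - 153\right) - \left(12 + \frac{2 \left(\left(-1\right) 3 - 4\right)}{5 + 3}\right)^{2} = \left(4 - 153\right) - \left(12 + \frac{2 \left(-3 - 4\right)}{8}\right)^{2} = -149 - \left(12 + 2 \cdot \frac{1}{8} \left(-7\right)\right)^{2} = -149 - \left(12 - \frac{7}{4}\right)^{2} = -149 - \left(\frac{41}{4}\right)^{2} = -149 - \frac{1681}{16} = - \frac{4065}{16}$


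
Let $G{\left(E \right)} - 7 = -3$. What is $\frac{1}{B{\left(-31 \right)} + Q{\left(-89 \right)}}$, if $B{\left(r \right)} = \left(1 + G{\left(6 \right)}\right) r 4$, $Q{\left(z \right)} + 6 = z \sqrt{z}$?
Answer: $\frac{i}{- 626 i + 89 \sqrt{89}} \approx -0.00057073 + 0.00076549 i$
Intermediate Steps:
$G{\left(E \right)} = 4$ ($G{\left(E \right)} = 7 - 3 = 4$)
$Q{\left(z \right)} = -6 + z^{\frac{3}{2}}$ ($Q{\left(z \right)} = -6 + z \sqrt{z} = -6 + z^{\frac{3}{2}}$)
$B{\left(r \right)} = 20 r$ ($B{\left(r \right)} = \left(1 + 4\right) r 4 = 5 \cdot 4 r = 20 r$)
$\frac{1}{B{\left(-31 \right)} + Q{\left(-89 \right)}} = \frac{1}{20 \left(-31\right) - \left(6 - \left(-89\right)^{\frac{3}{2}}\right)} = \frac{1}{-620 - \left(6 + 89 i \sqrt{89}\right)} = \frac{1}{-626 - 89 i \sqrt{89}}$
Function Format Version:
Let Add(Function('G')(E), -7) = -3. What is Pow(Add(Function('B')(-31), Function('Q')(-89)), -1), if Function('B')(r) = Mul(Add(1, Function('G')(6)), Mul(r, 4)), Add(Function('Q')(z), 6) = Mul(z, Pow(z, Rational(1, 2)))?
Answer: Mul(I, Pow(Add(Mul(-626, I), Mul(89, Pow(89, Rational(1, 2)))), -1)) ≈ Add(-0.00057073, Mul(0.00076549, I))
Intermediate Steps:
Function('G')(E) = 4 (Function('G')(E) = Add(7, -3) = 4)
Function('Q')(z) = Add(-6, Pow(z, Rational(3, 2))) (Function('Q')(z) = Add(-6, Mul(z, Pow(z, Rational(1, 2)))) = Add(-6, Pow(z, Rational(3, 2))))
Function('B')(r) = Mul(20, r) (Function('B')(r) = Mul(Add(1, 4), Mul(r, 4)) = Mul(5, Mul(4, r)) = Mul(20, r))
Pow(Add(Function('B')(-31), Function('Q')(-89)), -1) = Pow(Add(Mul(20, -31), Add(-6, Pow(-89, Rational(3, 2)))), -1) = Pow(Add(-620, Add(-6, Mul(-89, I, Pow(89, Rational(1, 2))))), -1) = Pow(Add(-626, Mul(-89, I, Pow(89, Rational(1, 2)))), -1)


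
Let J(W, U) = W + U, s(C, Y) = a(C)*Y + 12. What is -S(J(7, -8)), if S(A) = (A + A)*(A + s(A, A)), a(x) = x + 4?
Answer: 16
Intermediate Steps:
a(x) = 4 + x
s(C, Y) = 12 + Y*(4 + C) (s(C, Y) = (4 + C)*Y + 12 = Y*(4 + C) + 12 = 12 + Y*(4 + C))
J(W, U) = U + W
S(A) = 2*A*(12 + A + A*(4 + A)) (S(A) = (A + A)*(A + (12 + A*(4 + A))) = (2*A)*(12 + A + A*(4 + A)) = 2*A*(12 + A + A*(4 + A)))
-S(J(7, -8)) = -2*(-8 + 7)*(12 + (-8 + 7) + (-8 + 7)*(4 + (-8 + 7))) = -2*(-1)*(12 - 1 - (4 - 1)) = -2*(-1)*(12 - 1 - 1*3) = -2*(-1)*(12 - 1 - 3) = -2*(-1)*8 = -1*(-16) = 16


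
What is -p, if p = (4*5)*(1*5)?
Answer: -100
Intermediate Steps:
p = 100 (p = 20*5 = 100)
-p = -1*100 = -100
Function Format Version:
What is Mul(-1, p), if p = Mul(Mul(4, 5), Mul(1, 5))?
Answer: -100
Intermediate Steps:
p = 100 (p = Mul(20, 5) = 100)
Mul(-1, p) = Mul(-1, 100) = -100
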